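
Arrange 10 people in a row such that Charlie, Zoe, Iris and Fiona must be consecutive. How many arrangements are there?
Treat the 4 as one block: (10-4+1)! × 4! = 5040 × 24 = 120960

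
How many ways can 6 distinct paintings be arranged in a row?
6! = 720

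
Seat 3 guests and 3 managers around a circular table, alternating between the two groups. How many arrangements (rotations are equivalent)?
Fix one of the guests: (3-1)! ways for the remaining guests, × 3! ways for the managers = 2 × 6 = 12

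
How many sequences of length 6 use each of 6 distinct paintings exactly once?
6! = 720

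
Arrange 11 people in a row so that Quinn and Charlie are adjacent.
Treat as block: (11-1)! × 2! = 3628800 × 2 = 7257600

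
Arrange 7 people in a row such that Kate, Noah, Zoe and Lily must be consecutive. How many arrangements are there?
Treat the 4 as one block: (7-4+1)! × 4! = 24 × 24 = 576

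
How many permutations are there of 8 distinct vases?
8! = 40320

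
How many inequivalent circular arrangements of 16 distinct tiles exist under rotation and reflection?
(16-1)!/2 = 1307674368000/2 = 653837184000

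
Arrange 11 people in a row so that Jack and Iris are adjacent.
Treat as block: (11-1)! × 2! = 3628800 × 2 = 7257600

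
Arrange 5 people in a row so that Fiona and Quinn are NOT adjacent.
Total - adjacent = 5! - (5-1)!×2 = 120 - 48 = 72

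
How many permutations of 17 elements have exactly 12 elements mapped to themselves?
Choose the 12 fixed points C(17,12) = 6188, derange the rest: !5 = Σ_{j=0}^{5} (-1)^j·5!/j! = 120 - 120 + 60 - 20 + 5 - 1 = 44. Product = 6188 × 44 = 272272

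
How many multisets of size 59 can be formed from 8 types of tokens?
C(59+8-1, 8-1) = C(66, 7) = 778789440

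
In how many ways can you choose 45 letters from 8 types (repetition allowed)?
C(45+8-1, 8-1) = C(52, 7) = 133784560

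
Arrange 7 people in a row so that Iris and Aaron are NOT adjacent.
Total - adjacent = 7! - (7-1)!×2 = 5040 - 1440 = 3600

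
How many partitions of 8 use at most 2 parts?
By conjugation, equals partitions of 8 into parts ≤ 2. Let r_j(i) = number of partitions of i into parts ≤ j, for i = 0..8. r_1(i) = 1 for all i; r_j(i) = r_{j-1}(i) + r_j(i-j). Rows j = 2..2: ≤2: 1 1 2 2 3 3 4 4 5. r_2(8) = 5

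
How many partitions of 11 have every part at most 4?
Let r_j(i) = number of partitions of i into parts ≤ j, for i = 0..11. r_1(i) = 1 for all i; r_j(i) = r_{j-1}(i) + r_j(i-j). Rows j = 2..4: ≤2: 1 1 2 2 3 3 4 4 5 5 6 6; ≤3: 1 1 2 3 4 5 7 8 10 12 14 16; ≤4: 1 1 2 3 5 6 9 11 15 18 23 27. r_4(11) = 27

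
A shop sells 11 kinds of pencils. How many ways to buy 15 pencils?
C(15+11-1, 11-1) = C(25, 10) = 3268760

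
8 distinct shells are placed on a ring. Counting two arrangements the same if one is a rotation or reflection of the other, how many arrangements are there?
(8-1)!/2 = 5040/2 = 2520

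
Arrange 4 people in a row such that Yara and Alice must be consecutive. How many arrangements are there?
Treat the 2 as one block: (4-2+1)! × 2! = 6 × 2 = 12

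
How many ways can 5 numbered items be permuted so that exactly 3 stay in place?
Choose the 3 fixed points C(5,3) = 10, derange the rest: !2 = Σ_{j=0}^{2} (-1)^j·2!/j! = 2 - 2 + 1 = 1. Product = 10 × 1 = 10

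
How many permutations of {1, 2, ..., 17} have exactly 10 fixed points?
Choose the 10 fixed points C(17,10) = 19448, derange the rest: !7 = Σ_{j=0}^{7} (-1)^j·7!/j! = 5040 - 5040 + 2520 - 840 + 210 - 42 + 7 - 1 = 1854. Product = 19448 × 1854 = 36056592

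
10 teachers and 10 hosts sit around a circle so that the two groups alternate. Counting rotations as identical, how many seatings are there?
Fix one of the teachers: (10-1)! ways for the remaining teachers, × 10! ways for the hosts = 362880 × 3628800 = 1316818944000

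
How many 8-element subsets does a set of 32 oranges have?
C(32,8) = 32!/(8!×24!) = 10518300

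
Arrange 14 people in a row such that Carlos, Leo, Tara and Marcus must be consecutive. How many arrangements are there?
Treat the 4 as one block: (14-4+1)! × 4! = 39916800 × 24 = 958003200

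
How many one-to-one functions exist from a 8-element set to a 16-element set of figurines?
P(16,8) = 16!/(16-8)! = 518918400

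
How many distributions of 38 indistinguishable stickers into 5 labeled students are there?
C(38+5-1, 5-1) = C(42, 4) = 111930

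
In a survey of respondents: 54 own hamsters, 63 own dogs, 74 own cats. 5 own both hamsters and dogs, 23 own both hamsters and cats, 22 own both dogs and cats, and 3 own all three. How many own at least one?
|A∪B∪C| = 54+63+74-5-23-22+3 = 144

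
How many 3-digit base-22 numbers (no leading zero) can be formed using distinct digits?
First digit: 21 choices (nonzero). Then descending: 21 × 21 × 20 = 8820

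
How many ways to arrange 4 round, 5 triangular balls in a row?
9! / (4! × 5!) = 126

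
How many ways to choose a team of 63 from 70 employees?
C(70,63) = 70!/(63!×7!) = 1198774720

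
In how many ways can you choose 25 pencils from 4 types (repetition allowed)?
C(25+4-1, 4-1) = C(28, 3) = 3276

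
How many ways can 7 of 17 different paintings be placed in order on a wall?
P(17,7) = 17!/(17-7)! = 98017920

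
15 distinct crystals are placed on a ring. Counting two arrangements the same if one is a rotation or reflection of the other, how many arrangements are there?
(15-1)!/2 = 87178291200/2 = 43589145600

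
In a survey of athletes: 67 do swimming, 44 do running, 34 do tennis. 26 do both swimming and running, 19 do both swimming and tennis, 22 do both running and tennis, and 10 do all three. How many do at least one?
|A∪B∪C| = 67+44+34-26-19-22+10 = 88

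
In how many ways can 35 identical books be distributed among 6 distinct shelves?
C(35+6-1, 6-1) = C(40, 5) = 658008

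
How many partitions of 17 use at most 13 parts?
By conjugation, equals partitions of 17 into parts ≤ 13. Let r_j(i) = number of partitions of i into parts ≤ j, for i = 0..17. r_1(i) = 1 for all i; r_j(i) = r_{j-1}(i) + r_j(i-j). Rows j = 2..13: ≤2: 1 1 2 2 3 3 4 4 5 5 6 6 7 7 8 8 9 9; ≤3: 1 1 2 3 4 5 7 8 10 12 14 16 19 21 24 27 30 33; ≤4: 1 1 2 3 5 6 9 11 15 18 23 27 34 39 47 54 64 72; ≤5: 1 1 2 3 5 7 10 13 18 23 30 37 47 57 70 84 101 119; ≤6: 1 1 2 3 5 7 11 14 20 26 35 44 58 71 90 110 136 163; ≤7: 1 1 2 3 5 7 11 15 21 28 38 49 65 82 105 131 164 201; ≤8: 1 1 2 3 5 7 11 15 22 29 40 52 70 89 116 146 186 230; ≤9: 1 1 2 3 5 7 11 15 22 30 41 54 73 94 123 157 201 252; ≤10: 1 1 2 3 5 7 11 15 22 30 42 55 75 97 128 164 212 267; ≤11: 1 1 2 3 5 7 11 15 22 30 42 56 76 99 131 169 219 278; ≤12: 1 1 2 3 5 7 11 15 22 30 42 56 77 100 133 172 224 285; ≤13: 1 1 2 3 5 7 11 15 22 30 42 56 77 101 134 174 227 290. r_13(17) = 290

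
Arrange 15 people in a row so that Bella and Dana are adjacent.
Treat as block: (15-1)! × 2! = 87178291200 × 2 = 174356582400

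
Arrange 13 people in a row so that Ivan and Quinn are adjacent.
Treat as block: (13-1)! × 2! = 479001600 × 2 = 958003200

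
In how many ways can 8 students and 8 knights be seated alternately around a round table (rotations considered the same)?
Fix one of the students: (8-1)! ways for the remaining students, × 8! ways for the knights = 5040 × 40320 = 203212800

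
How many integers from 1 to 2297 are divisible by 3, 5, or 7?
⌊2297/3⌋+⌊2297/5⌋+⌊2297/7⌋ - ⌊2297/15⌋-⌊2297/21⌋-⌊2297/35⌋ + ⌊2297/105⌋ = 765+459+328 - 153-109-65 + 21 = 1246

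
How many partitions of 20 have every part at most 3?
Let r_j(i) = number of partitions of i into parts ≤ j, for i = 0..20. r_1(i) = 1 for all i; r_j(i) = r_{j-1}(i) + r_j(i-j). Rows j = 2..3: ≤2: 1 1 2 2 3 3 4 4 5 5 6 6 7 7 8 8 9 9 10 10 11; ≤3: 1 1 2 3 4 5 7 8 10 12 14 16 19 21 24 27 30 33 37 40 44. r_3(20) = 44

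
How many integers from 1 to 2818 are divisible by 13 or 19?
⌊2818/13⌋ + ⌊2818/19⌋ - ⌊2818/247⌋ = 216 + 148 - 11 = 353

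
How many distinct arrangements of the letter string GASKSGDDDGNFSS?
14! / (3! × 1! × 1! × 1! × 1! × 4! × 3!) = 100900800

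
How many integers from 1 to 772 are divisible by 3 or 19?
⌊772/3⌋ + ⌊772/19⌋ - ⌊772/57⌋ = 257 + 40 - 13 = 284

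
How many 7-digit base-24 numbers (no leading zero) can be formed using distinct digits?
First digit: 23 choices (nonzero). Then descending: 23 × 23 × 22 × 21 × 20 × 19 × 18 = 1671682320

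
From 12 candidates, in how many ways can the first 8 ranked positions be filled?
P(12,8) = 12!/(12-8)! = 19958400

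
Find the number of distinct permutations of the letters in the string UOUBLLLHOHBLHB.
14! / (3! × 2! × 3! × 2! × 4!) = 25225200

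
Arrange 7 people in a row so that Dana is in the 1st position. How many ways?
Fix one position: (7-1)! = 720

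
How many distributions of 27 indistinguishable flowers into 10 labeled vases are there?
C(27+10-1, 10-1) = C(36, 9) = 94143280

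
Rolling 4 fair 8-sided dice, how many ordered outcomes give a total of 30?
Coefficient of x^30 in (x + x² + ... + x^8)^4. By inclusion-exclusion on dice exceeding 8: Σ_j (-1)^j C(4,j)·C(30-1-8j, 3) = C(4,0)·C(29,3) - C(4,1)·C(21,3) + C(4,2)·C(13,3) - C(4,3)·C(5,3) = 1·3654 - 4·1330 + 6·286 - 4·10 = 10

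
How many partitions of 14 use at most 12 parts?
By conjugation, equals partitions of 14 into parts ≤ 12. Let r_j(i) = number of partitions of i into parts ≤ j, for i = 0..14. r_1(i) = 1 for all i; r_j(i) = r_{j-1}(i) + r_j(i-j). Rows j = 2..12: ≤2: 1 1 2 2 3 3 4 4 5 5 6 6 7 7 8; ≤3: 1 1 2 3 4 5 7 8 10 12 14 16 19 21 24; ≤4: 1 1 2 3 5 6 9 11 15 18 23 27 34 39 47; ≤5: 1 1 2 3 5 7 10 13 18 23 30 37 47 57 70; ≤6: 1 1 2 3 5 7 11 14 20 26 35 44 58 71 90; ≤7: 1 1 2 3 5 7 11 15 21 28 38 49 65 82 105; ≤8: 1 1 2 3 5 7 11 15 22 29 40 52 70 89 116; ≤9: 1 1 2 3 5 7 11 15 22 30 41 54 73 94 123; ≤10: 1 1 2 3 5 7 11 15 22 30 42 55 75 97 128; ≤11: 1 1 2 3 5 7 11 15 22 30 42 56 76 99 131; ≤12: 1 1 2 3 5 7 11 15 22 30 42 56 77 100 133. r_12(14) = 133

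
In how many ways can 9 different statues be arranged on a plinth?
9! = 362880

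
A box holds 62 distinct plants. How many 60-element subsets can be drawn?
C(62,60) = 62!/(60!×2!) = 1891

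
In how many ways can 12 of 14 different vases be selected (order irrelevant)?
C(14,12) = 14!/(12!×2!) = 91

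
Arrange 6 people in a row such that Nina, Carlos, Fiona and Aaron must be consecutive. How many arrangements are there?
Treat the 4 as one block: (6-4+1)! × 4! = 6 × 24 = 144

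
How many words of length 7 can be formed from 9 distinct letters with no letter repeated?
P(9,7) = 9!/(9-7)! = 181440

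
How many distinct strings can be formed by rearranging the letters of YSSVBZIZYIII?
12! / (1! × 2! × 2! × 4! × 1! × 2!) = 2494800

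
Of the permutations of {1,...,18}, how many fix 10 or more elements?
Exactly j fixed points: C(18,j)·!(18-j); sum over j ≥ 10 (derangement numbers via !m = (m-1)·(!(m-1) + !(m-2)): !0..!8 = 1, 0, 1, 2, 9, 44, 265, 1854, 14833). Σ_{j=10}^{18} C(18,j)·!(18-j) = C(18,10)·!8 + C(18,11)·!7 + C(18,12)·!6 + C(18,13)·!5 + C(18,14)·!4 + C(18,15)·!3 + C(18,16)·!2 + C(18,17)·!1 + C(18,18)·!0 = 43758·14833 + 31824·1854 + 18564·265 + 8568·44 + 3060·9 + 816·2 + 153·1 + 18·0 + 1·1 = 713389888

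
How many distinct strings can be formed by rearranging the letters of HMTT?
4! / (2! × 1! × 1!) = 12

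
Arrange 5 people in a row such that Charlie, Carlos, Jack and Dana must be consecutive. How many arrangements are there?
Treat the 4 as one block: (5-4+1)! × 4! = 2 × 24 = 48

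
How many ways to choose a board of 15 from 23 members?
C(23,15) = 23!/(15!×8!) = 490314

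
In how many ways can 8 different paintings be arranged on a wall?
8! = 40320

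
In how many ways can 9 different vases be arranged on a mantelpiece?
9! = 362880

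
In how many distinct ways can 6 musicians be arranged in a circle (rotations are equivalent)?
Circular: fix one position, arrange the rest. (6-1)! = 120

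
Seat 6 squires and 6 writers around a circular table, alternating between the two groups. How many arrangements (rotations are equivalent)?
Fix one of the squires: (6-1)! ways for the remaining squires, × 6! ways for the writers = 120 × 720 = 86400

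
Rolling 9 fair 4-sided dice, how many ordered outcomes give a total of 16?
Coefficient of x^16 in (x + x² + ... + x^4)^9. By inclusion-exclusion on dice exceeding 4: Σ_j (-1)^j C(9,j)·C(16-1-4j, 8) = C(9,0)·C(15,8) - C(9,1)·C(11,8) = 1·6435 - 9·165 = 4950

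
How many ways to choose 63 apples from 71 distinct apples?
C(71,63) = 71!/(63!×8!) = 10639125640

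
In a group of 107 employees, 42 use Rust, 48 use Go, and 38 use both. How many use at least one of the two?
|A∪B| = |A| + |B| - |A∩B| = 42 + 48 - 38 = 52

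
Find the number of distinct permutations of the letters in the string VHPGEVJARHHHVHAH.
16! / (1! × 1! × 2! × 3! × 1! × 6! × 1! × 1!) = 2421619200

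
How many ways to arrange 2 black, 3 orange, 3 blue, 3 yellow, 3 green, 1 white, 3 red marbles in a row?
18! / (2! × 3! × 3! × 3! × 3! × 1! × 3!) = 411675264000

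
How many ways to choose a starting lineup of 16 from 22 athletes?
C(22,16) = 22!/(16!×6!) = 74613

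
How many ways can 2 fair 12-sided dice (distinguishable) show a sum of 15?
Coefficient of x^15 in (x + x² + ... + x^12)^2. By inclusion-exclusion on dice exceeding 12: Σ_j (-1)^j C(2,j)·C(15-1-12j, 1) = C(2,0)·C(14,1) - C(2,1)·C(2,1) = 1·14 - 2·2 = 10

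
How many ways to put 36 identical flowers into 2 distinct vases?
C(36+2-1, 2-1) = C(37, 1) = 37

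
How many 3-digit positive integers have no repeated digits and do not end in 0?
Last digit: 9 nonzero choices. First digit: 8 (nonzero, ≠last). Middle 1: P(8,1) = 8. Total = 576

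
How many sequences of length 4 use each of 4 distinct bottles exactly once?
4! = 24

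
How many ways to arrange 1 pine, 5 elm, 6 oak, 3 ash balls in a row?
15! / (1! × 5! × 6! × 3!) = 2522520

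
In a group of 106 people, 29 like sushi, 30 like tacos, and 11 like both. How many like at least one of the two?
|A∪B| = |A| + |B| - |A∩B| = 29 + 30 - 11 = 48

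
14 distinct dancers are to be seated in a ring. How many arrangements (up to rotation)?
Circular: fix one position, arrange the rest. (14-1)! = 6227020800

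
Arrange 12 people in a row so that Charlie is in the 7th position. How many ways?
Fix one position: (12-1)! = 39916800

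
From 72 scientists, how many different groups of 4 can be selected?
C(72,4) = 72!/(4!×68!) = 1028790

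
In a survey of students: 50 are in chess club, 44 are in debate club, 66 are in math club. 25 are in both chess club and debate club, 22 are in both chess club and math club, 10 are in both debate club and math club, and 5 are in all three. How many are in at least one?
|A∪B∪C| = 50+44+66-25-22-10+5 = 108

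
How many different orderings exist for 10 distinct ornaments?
10! = 3628800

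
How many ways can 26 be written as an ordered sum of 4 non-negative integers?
C(26+4-1, 4-1) = C(29, 3) = 3654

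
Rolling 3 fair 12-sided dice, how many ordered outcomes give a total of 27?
Coefficient of x^27 in (x + x² + ... + x^12)^3. By inclusion-exclusion on dice exceeding 12: Σ_j (-1)^j C(3,j)·C(27-1-12j, 2) = C(3,0)·C(26,2) - C(3,1)·C(14,2) + C(3,2)·C(2,2) = 1·325 - 3·91 + 3·1 = 55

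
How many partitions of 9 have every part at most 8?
Let r_j(i) = number of partitions of i into parts ≤ j, for i = 0..9. r_1(i) = 1 for all i; r_j(i) = r_{j-1}(i) + r_j(i-j). Rows j = 2..8: ≤2: 1 1 2 2 3 3 4 4 5 5; ≤3: 1 1 2 3 4 5 7 8 10 12; ≤4: 1 1 2 3 5 6 9 11 15 18; ≤5: 1 1 2 3 5 7 10 13 18 23; ≤6: 1 1 2 3 5 7 11 14 20 26; ≤7: 1 1 2 3 5 7 11 15 21 28; ≤8: 1 1 2 3 5 7 11 15 22 29. r_8(9) = 29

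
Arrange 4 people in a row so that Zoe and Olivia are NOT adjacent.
Total - adjacent = 4! - (4-1)!×2 = 24 - 12 = 12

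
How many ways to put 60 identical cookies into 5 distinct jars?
C(60+5-1, 5-1) = C(64, 4) = 635376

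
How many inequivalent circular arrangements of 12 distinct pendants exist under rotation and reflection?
(12-1)!/2 = 39916800/2 = 19958400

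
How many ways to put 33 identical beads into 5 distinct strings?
C(33+5-1, 5-1) = C(37, 4) = 66045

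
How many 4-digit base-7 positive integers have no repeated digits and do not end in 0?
Last digit: 6 nonzero choices. First digit: 5 (nonzero, ≠last). Middle 2: P(5,2) = 20. Total = 600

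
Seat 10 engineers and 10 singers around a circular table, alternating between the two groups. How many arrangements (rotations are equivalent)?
Fix one of the engineers: (10-1)! ways for the remaining engineers, × 10! ways for the singers = 362880 × 3628800 = 1316818944000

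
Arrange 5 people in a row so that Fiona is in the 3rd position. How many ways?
Fix one position: (5-1)! = 24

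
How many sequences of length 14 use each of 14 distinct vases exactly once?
14! = 87178291200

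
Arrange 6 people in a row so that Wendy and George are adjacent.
Treat as block: (6-1)! × 2! = 120 × 2 = 240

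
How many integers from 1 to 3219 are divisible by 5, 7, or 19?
⌊3219/5⌋+⌊3219/7⌋+⌊3219/19⌋ - ⌊3219/35⌋-⌊3219/95⌋-⌊3219/133⌋ + ⌊3219/665⌋ = 643+459+169 - 91-33-24 + 4 = 1127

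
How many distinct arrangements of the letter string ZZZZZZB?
7! / (1! × 6!) = 7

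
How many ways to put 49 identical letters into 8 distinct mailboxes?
C(49+8-1, 8-1) = C(56, 7) = 231917400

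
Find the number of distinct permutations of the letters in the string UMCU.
4! / (2! × 1! × 1!) = 12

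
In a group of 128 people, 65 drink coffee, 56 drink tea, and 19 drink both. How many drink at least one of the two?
|A∪B| = |A| + |B| - |A∩B| = 65 + 56 - 19 = 102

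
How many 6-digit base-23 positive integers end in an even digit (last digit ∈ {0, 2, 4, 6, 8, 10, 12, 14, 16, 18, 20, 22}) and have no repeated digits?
Last∈{0,2,4,6,8,10,12,14,16,18,20,22}. Last=0: 3160080. Last nonzero: 11×21×P(21,4) = 33180840. Total = 36340920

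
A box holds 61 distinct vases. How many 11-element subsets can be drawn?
C(61,11) = 61!/(11!×50!) = 418094152866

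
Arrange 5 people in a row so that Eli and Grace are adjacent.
Treat as block: (5-1)! × 2! = 24 × 2 = 48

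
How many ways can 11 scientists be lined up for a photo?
11! = 39916800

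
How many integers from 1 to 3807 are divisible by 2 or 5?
⌊3807/2⌋ + ⌊3807/5⌋ - ⌊3807/10⌋ = 1903 + 761 - 380 = 2284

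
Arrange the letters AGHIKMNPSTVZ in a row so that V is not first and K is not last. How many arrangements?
By inclusion-exclusion: 12! - 2×(12-1)! + (12-2)! = 479001600 - 79833600 + 3628800 = 402796800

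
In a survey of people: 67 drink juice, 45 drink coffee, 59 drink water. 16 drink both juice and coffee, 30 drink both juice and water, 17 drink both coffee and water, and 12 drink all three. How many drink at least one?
|A∪B∪C| = 67+45+59-16-30-17+12 = 120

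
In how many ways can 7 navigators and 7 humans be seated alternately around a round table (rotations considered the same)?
Fix one of the navigators: (7-1)! ways for the remaining navigators, × 7! ways for the humans = 720 × 5040 = 3628800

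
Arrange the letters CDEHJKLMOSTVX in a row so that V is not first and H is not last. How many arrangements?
By inclusion-exclusion: 13! - 2×(13-1)! + (13-2)! = 6227020800 - 958003200 + 39916800 = 5308934400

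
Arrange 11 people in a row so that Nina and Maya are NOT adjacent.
Total - adjacent = 11! - (11-1)!×2 = 39916800 - 7257600 = 32659200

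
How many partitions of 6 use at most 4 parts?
By conjugation, equals partitions of 6 into parts ≤ 4. Let r_j(i) = number of partitions of i into parts ≤ j, for i = 0..6. r_1(i) = 1 for all i; r_j(i) = r_{j-1}(i) + r_j(i-j). Rows j = 2..4: ≤2: 1 1 2 2 3 3 4; ≤3: 1 1 2 3 4 5 7; ≤4: 1 1 2 3 5 6 9. r_4(6) = 9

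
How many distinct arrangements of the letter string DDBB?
4! / (2! × 2!) = 6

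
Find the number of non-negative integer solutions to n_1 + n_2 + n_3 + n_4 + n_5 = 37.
C(37+5-1, 5-1) = C(41, 4) = 101270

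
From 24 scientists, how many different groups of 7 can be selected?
C(24,7) = 24!/(7!×17!) = 346104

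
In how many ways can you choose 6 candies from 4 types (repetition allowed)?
C(6+4-1, 4-1) = C(9, 3) = 84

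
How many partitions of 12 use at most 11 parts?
By conjugation, equals partitions of 12 into parts ≤ 11. Let r_j(i) = number of partitions of i into parts ≤ j, for i = 0..12. r_1(i) = 1 for all i; r_j(i) = r_{j-1}(i) + r_j(i-j). Rows j = 2..11: ≤2: 1 1 2 2 3 3 4 4 5 5 6 6 7; ≤3: 1 1 2 3 4 5 7 8 10 12 14 16 19; ≤4: 1 1 2 3 5 6 9 11 15 18 23 27 34; ≤5: 1 1 2 3 5 7 10 13 18 23 30 37 47; ≤6: 1 1 2 3 5 7 11 14 20 26 35 44 58; ≤7: 1 1 2 3 5 7 11 15 21 28 38 49 65; ≤8: 1 1 2 3 5 7 11 15 22 29 40 52 70; ≤9: 1 1 2 3 5 7 11 15 22 30 41 54 73; ≤10: 1 1 2 3 5 7 11 15 22 30 42 55 75; ≤11: 1 1 2 3 5 7 11 15 22 30 42 56 76. r_11(12) = 76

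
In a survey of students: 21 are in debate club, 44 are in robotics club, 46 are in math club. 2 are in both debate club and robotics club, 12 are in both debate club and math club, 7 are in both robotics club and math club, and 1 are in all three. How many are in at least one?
|A∪B∪C| = 21+44+46-2-12-7+1 = 91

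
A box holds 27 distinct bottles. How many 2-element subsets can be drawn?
C(27,2) = 27!/(2!×25!) = 351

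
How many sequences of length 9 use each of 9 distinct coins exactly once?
9! = 362880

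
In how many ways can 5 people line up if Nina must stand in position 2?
Fix one position: (5-1)! = 24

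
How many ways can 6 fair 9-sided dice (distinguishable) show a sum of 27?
Coefficient of x^27 in (x + x² + ... + x^9)^6. By inclusion-exclusion on dice exceeding 9: Σ_j (-1)^j C(6,j)·C(27-1-9j, 5) = C(6,0)·C(26,5) - C(6,1)·C(17,5) + C(6,2)·C(8,5) = 1·65780 - 6·6188 + 15·56 = 29492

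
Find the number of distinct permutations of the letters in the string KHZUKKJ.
7! / (1! × 1! × 3! × 1! × 1!) = 840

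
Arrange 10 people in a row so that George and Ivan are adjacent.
Treat as block: (10-1)! × 2! = 362880 × 2 = 725760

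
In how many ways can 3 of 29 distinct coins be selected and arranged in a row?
P(29,3) = 29!/(29-3)! = 21924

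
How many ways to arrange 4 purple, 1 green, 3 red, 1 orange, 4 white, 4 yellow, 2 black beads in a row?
19! / (4! × 1! × 3! × 1! × 4! × 4! × 2!) = 733296564000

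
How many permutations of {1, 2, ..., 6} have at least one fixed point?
Complement of the derangements. !6 = Σ_{j=0}^{6} (-1)^j·6!/j! = 720 - 720 + 360 - 120 + 30 - 6 + 1 = 265. 6! - !6 = 720 - 265 = 455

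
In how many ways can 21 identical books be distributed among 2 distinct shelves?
C(21+2-1, 2-1) = C(22, 1) = 22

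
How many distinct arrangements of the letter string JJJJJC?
6! / (1! × 5!) = 6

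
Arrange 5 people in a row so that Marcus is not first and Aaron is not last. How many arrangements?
By inclusion-exclusion: 5! - 2×(5-1)! + (5-2)! = 120 - 48 + 6 = 78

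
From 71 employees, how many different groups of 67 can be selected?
C(71,67) = 71!/(67!×4!) = 971635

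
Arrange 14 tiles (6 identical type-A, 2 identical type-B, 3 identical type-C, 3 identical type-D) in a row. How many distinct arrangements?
14! / (6! × 2! × 3! × 3!) = 1681680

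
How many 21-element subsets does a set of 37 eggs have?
C(37,21) = 37!/(21!×16!) = 12875774670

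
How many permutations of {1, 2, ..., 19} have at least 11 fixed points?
Exactly j fixed points: C(19,j)·!(19-j); sum over j ≥ 11 (derangement numbers via !m = (m-1)·(!(m-1) + !(m-2)): !0..!8 = 1, 0, 1, 2, 9, 44, 265, 1854, 14833). Σ_{j=11}^{19} C(19,j)·!(19-j) = C(19,11)·!8 + C(19,12)·!7 + C(19,13)·!6 + C(19,14)·!5 + C(19,15)·!4 + C(19,16)·!3 + C(19,17)·!2 + C(19,18)·!1 + C(19,19)·!0 = 75582·14833 + 50388·1854 + 27132·265 + 11628·44 + 3876·9 + 969·2 + 171·1 + 19·0 + 1·1 = 1222265764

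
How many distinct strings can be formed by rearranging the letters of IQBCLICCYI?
10! / (1! × 1! × 3! × 3! × 1! × 1!) = 100800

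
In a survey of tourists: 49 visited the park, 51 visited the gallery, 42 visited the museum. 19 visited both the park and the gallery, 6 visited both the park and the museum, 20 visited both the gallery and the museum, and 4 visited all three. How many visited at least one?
|A∪B∪C| = 49+51+42-19-6-20+4 = 101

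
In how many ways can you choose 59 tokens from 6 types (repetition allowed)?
C(59+6-1, 6-1) = C(64, 5) = 7624512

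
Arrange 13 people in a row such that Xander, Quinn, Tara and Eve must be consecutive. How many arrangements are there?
Treat the 4 as one block: (13-4+1)! × 4! = 3628800 × 24 = 87091200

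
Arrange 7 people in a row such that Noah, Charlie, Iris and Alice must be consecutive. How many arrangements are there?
Treat the 4 as one block: (7-4+1)! × 4! = 24 × 24 = 576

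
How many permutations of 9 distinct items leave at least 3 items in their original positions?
Exactly j fixed points: C(9,j)·!(9-j); sum over j ≥ 3 (derangement numbers via !m = (m-1)·(!(m-1) + !(m-2)): !0..!6 = 1, 0, 1, 2, 9, 44, 265). Σ_{j=3}^{9} C(9,j)·!(9-j) = C(9,3)·!6 + C(9,4)·!5 + C(9,5)·!4 + C(9,6)·!3 + C(9,7)·!2 + C(9,8)·!1 + C(9,9)·!0 = 84·265 + 126·44 + 126·9 + 84·2 + 36·1 + 9·0 + 1·1 = 29143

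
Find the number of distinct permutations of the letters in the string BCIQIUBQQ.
9! / (2! × 1! × 3! × 1! × 2!) = 15120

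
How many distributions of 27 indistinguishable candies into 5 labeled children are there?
C(27+5-1, 5-1) = C(31, 4) = 31465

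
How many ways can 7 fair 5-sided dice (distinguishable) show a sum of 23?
Coefficient of x^23 in (x + x² + ... + x^5)^7. By inclusion-exclusion on dice exceeding 5: Σ_j (-1)^j C(7,j)·C(23-1-5j, 6) = C(7,0)·C(22,6) - C(7,1)·C(17,6) + C(7,2)·C(12,6) - C(7,3)·C(7,6) = 1·74613 - 7·12376 + 21·924 - 35·7 = 7140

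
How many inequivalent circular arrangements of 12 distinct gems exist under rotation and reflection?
(12-1)!/2 = 39916800/2 = 19958400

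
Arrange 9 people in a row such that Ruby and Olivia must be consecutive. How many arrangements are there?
Treat the 2 as one block: (9-2+1)! × 2! = 40320 × 2 = 80640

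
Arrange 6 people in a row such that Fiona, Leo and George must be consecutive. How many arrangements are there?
Treat the 3 as one block: (6-3+1)! × 3! = 24 × 6 = 144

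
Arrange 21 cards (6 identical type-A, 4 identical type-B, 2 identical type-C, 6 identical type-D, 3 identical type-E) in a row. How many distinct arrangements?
21! / (6! × 4! × 2! × 6! × 3!) = 342205063200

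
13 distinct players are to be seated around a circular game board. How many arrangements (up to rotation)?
Circular: fix one position, arrange the rest. (13-1)! = 479001600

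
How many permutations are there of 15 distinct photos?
15! = 1307674368000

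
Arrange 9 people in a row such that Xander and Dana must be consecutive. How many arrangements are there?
Treat the 2 as one block: (9-2+1)! × 2! = 40320 × 2 = 80640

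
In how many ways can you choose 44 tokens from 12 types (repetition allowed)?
C(44+12-1, 12-1) = C(55, 11) = 119653565850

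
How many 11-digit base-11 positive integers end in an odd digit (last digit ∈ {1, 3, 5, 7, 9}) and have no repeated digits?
Last∈{1,3,5,7,9}. Last=0: 0. Last nonzero: 5×9×P(9,9) = 16329600. Total = 16329600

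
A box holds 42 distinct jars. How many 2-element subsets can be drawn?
C(42,2) = 42!/(2!×40!) = 861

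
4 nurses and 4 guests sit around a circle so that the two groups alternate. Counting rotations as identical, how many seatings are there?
Fix one of the nurses: (4-1)! ways for the remaining nurses, × 4! ways for the guests = 6 × 24 = 144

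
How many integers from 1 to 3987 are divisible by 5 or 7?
⌊3987/5⌋ + ⌊3987/7⌋ - ⌊3987/35⌋ = 797 + 569 - 113 = 1253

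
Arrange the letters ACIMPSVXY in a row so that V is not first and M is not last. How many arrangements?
By inclusion-exclusion: 9! - 2×(9-1)! + (9-2)! = 362880 - 80640 + 5040 = 287280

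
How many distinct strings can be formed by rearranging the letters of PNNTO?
5! / (1! × 2! × 1! × 1!) = 60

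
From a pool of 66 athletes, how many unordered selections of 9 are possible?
C(66,9) = 66!/(9!×57!) = 37014131440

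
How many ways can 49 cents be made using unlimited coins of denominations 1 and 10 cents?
Coefficient of x^49 in 1/(1-x^1) · 1/(1-x^10). Use j coins of 10 for j = 0..⌊49/10⌋ = 4, the rest in 1s: 4 + 1 = 5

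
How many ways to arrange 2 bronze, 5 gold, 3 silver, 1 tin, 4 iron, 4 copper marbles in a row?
19! / (2! × 5! × 3! × 1! × 4! × 4!) = 146659312800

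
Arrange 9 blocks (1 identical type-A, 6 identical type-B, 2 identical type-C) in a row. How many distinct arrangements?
9! / (1! × 6! × 2!) = 252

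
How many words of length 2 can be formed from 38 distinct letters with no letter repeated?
P(38,2) = 38!/(38-2)! = 1406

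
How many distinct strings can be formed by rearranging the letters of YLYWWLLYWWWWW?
13! / (3! × 3! × 7!) = 34320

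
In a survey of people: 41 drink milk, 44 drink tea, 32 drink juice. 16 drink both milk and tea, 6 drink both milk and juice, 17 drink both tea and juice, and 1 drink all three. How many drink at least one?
|A∪B∪C| = 41+44+32-16-6-17+1 = 79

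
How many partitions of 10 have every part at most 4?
Let r_j(i) = number of partitions of i into parts ≤ j, for i = 0..10. r_1(i) = 1 for all i; r_j(i) = r_{j-1}(i) + r_j(i-j). Rows j = 2..4: ≤2: 1 1 2 2 3 3 4 4 5 5 6; ≤3: 1 1 2 3 4 5 7 8 10 12 14; ≤4: 1 1 2 3 5 6 9 11 15 18 23. r_4(10) = 23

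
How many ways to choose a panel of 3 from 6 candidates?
C(6,3) = 6!/(3!×3!) = 20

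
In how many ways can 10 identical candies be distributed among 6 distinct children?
C(10+6-1, 6-1) = C(15, 5) = 3003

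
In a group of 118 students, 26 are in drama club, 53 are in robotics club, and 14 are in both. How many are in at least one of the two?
|A∪B| = |A| + |B| - |A∩B| = 26 + 53 - 14 = 65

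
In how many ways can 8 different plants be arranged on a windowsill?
8! = 40320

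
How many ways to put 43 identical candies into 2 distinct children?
C(43+2-1, 2-1) = C(44, 1) = 44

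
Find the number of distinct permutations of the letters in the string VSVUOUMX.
8! / (1! × 2! × 1! × 1! × 1! × 2!) = 10080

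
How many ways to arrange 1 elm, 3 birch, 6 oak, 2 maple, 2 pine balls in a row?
14! / (1! × 3! × 6! × 2! × 2!) = 5045040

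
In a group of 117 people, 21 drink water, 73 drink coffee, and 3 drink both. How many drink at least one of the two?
|A∪B| = |A| + |B| - |A∩B| = 21 + 73 - 3 = 91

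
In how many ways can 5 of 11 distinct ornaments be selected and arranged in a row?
P(11,5) = 11!/(11-5)! = 55440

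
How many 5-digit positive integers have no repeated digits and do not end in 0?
Last digit: 9 nonzero choices. First digit: 8 (nonzero, ≠last). Middle 3: P(8,3) = 336. Total = 24192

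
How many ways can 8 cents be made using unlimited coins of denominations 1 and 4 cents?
Coefficient of x^8 in 1/(1-x^1) · 1/(1-x^4). Use j coins of 4 for j = 0..⌊8/4⌋ = 2, the rest in 1s: 2 + 1 = 3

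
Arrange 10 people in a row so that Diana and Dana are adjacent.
Treat as block: (10-1)! × 2! = 362880 × 2 = 725760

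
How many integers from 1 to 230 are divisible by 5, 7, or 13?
⌊230/5⌋+⌊230/7⌋+⌊230/13⌋ - ⌊230/35⌋-⌊230/65⌋-⌊230/91⌋ + ⌊230/455⌋ = 46+32+17 - 6-3-2 + 0 = 84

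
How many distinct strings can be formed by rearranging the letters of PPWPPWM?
7! / (1! × 4! × 2!) = 105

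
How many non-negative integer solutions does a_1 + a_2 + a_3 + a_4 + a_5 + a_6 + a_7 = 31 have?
C(31+7-1, 7-1) = C(37, 6) = 2324784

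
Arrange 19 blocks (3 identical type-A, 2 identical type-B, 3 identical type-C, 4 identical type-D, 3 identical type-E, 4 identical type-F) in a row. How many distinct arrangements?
19! / (3! × 2! × 3! × 4! × 3! × 4!) = 488864376000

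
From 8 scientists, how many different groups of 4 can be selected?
C(8,4) = 8!/(4!×4!) = 70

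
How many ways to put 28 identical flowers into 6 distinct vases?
C(28+6-1, 6-1) = C(33, 5) = 237336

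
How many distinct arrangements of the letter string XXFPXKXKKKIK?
12! / (1! × 1! × 1! × 4! × 5!) = 166320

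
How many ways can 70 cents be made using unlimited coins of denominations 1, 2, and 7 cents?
Coefficient of x^70 in 1/(1-x^1) · 1/(1-x^2) · 1/(1-x^7). Case on j = number of 7-cent coins (j = 0..10); remainder r = 70 - 7j is made from {1,2} in ⌊r/2⌋+1 ways. r = 70, 63, 56, 49, 42, 35, 28, 21, 14, 7, 0 → 36 + 32 + 29 + 25 + 22 + 18 + 15 + 11 + 8 + 4 + 1 = 201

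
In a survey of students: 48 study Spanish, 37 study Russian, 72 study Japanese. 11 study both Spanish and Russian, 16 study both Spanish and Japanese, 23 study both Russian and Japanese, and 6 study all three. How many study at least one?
|A∪B∪C| = 48+37+72-11-16-23+6 = 113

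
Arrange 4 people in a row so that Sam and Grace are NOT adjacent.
Total - adjacent = 4! - (4-1)!×2 = 24 - 12 = 12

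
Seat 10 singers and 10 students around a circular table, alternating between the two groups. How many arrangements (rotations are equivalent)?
Fix one of the singers: (10-1)! ways for the remaining singers, × 10! ways for the students = 362880 × 3628800 = 1316818944000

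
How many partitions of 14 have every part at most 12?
Let r_j(i) = number of partitions of i into parts ≤ j, for i = 0..14. r_1(i) = 1 for all i; r_j(i) = r_{j-1}(i) + r_j(i-j). Rows j = 2..12: ≤2: 1 1 2 2 3 3 4 4 5 5 6 6 7 7 8; ≤3: 1 1 2 3 4 5 7 8 10 12 14 16 19 21 24; ≤4: 1 1 2 3 5 6 9 11 15 18 23 27 34 39 47; ≤5: 1 1 2 3 5 7 10 13 18 23 30 37 47 57 70; ≤6: 1 1 2 3 5 7 11 14 20 26 35 44 58 71 90; ≤7: 1 1 2 3 5 7 11 15 21 28 38 49 65 82 105; ≤8: 1 1 2 3 5 7 11 15 22 29 40 52 70 89 116; ≤9: 1 1 2 3 5 7 11 15 22 30 41 54 73 94 123; ≤10: 1 1 2 3 5 7 11 15 22 30 42 55 75 97 128; ≤11: 1 1 2 3 5 7 11 15 22 30 42 56 76 99 131; ≤12: 1 1 2 3 5 7 11 15 22 30 42 56 77 100 133. r_12(14) = 133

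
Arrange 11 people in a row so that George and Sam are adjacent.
Treat as block: (11-1)! × 2! = 3628800 × 2 = 7257600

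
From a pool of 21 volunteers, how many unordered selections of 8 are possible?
C(21,8) = 21!/(8!×13!) = 203490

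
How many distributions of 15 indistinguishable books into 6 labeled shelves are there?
C(15+6-1, 6-1) = C(20, 5) = 15504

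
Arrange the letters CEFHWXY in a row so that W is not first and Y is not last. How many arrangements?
By inclusion-exclusion: 7! - 2×(7-1)! + (7-2)! = 5040 - 1440 + 120 = 3720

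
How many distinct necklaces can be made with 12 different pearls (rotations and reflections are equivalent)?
(12-1)!/2 = 39916800/2 = 19958400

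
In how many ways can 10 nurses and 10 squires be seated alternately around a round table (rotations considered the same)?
Fix one of the nurses: (10-1)! ways for the remaining nurses, × 10! ways for the squires = 362880 × 3628800 = 1316818944000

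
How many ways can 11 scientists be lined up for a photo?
11! = 39916800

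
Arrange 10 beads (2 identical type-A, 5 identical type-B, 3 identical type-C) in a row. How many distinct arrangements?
10! / (2! × 5! × 3!) = 2520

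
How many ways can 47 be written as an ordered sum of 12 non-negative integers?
C(47+12-1, 12-1) = C(58, 11) = 227692286640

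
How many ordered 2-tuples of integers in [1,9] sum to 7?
Coefficient of x^7 in (x + x² + ... + x^9)^2. By inclusion-exclusion on dice exceeding 9: Σ_j (-1)^j C(2,j)·C(7-1-9j, 1) = C(2,0)·C(6,1) = 1·6 = 6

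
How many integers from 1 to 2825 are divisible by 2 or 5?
⌊2825/2⌋ + ⌊2825/5⌋ - ⌊2825/10⌋ = 1412 + 565 - 282 = 1695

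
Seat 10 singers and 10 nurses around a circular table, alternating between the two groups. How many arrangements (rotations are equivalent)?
Fix one of the singers: (10-1)! ways for the remaining singers, × 10! ways for the nurses = 362880 × 3628800 = 1316818944000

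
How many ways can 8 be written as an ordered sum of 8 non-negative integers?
C(8+8-1, 8-1) = C(15, 7) = 6435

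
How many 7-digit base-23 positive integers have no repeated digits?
First digit: 22 choices (nonzero). Then descending: 22 × 22 × 21 × 20 × 19 × 18 × 17 = 1181869920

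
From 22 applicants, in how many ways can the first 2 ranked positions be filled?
P(22,2) = 22!/(22-2)! = 462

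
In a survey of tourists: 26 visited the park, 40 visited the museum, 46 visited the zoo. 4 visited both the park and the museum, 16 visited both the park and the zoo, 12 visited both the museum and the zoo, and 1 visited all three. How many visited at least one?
|A∪B∪C| = 26+40+46-4-16-12+1 = 81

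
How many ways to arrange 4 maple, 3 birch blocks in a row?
7! / (4! × 3!) = 35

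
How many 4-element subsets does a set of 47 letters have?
C(47,4) = 47!/(4!×43!) = 178365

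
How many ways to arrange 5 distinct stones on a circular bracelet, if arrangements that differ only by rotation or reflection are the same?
(5-1)!/2 = 24/2 = 12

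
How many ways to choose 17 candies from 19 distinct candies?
C(19,17) = 19!/(17!×2!) = 171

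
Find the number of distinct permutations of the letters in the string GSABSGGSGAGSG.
13! / (1! × 6! × 4! × 2!) = 180180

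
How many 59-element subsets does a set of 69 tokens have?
C(69,59) = 69!/(59!×10!) = 340032449328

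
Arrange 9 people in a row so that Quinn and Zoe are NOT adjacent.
Total - adjacent = 9! - (9-1)!×2 = 362880 - 80640 = 282240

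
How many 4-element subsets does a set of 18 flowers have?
C(18,4) = 18!/(4!×14!) = 3060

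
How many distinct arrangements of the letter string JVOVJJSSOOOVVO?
14! / (5! × 3! × 4! × 2!) = 2522520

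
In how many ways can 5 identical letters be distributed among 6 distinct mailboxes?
C(5+6-1, 6-1) = C(10, 5) = 252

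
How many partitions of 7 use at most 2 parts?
By conjugation, equals partitions of 7 into parts ≤ 2. Let r_j(i) = number of partitions of i into parts ≤ j, for i = 0..7. r_1(i) = 1 for all i; r_j(i) = r_{j-1}(i) + r_j(i-j). Rows j = 2..2: ≤2: 1 1 2 2 3 3 4 4. r_2(7) = 4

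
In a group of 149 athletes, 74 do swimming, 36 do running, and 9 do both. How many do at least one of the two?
|A∪B| = |A| + |B| - |A∩B| = 74 + 36 - 9 = 101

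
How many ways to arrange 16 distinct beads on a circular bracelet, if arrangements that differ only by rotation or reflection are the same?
(16-1)!/2 = 1307674368000/2 = 653837184000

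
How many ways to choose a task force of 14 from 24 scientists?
C(24,14) = 24!/(14!×10!) = 1961256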